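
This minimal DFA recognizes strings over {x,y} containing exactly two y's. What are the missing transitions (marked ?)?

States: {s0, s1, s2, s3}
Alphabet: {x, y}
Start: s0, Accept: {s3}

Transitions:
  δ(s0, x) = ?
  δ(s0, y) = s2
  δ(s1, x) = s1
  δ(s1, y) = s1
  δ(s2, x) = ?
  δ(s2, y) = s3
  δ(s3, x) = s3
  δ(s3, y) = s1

From the language and accept set, identify what each state tracks — s0: zero y's; s1: ≥ three y's (dead); s2: one y; s3: two y's.
Each missing δ(q, a) is the state matching the new tracked value after reading a.
δ(s0, x) = s0; δ(s2, x) = s2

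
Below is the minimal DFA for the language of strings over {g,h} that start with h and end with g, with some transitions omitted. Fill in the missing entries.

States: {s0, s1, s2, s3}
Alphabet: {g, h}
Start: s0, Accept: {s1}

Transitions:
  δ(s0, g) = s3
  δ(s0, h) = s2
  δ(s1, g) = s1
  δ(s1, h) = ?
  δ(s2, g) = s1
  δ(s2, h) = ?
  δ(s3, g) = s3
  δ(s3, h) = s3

From the language and accept set, identify what each state tracks — s0: no input read; s1: started with h, last symbol g; s2: started with h, last symbol h; s3: started with g (dead).
Each missing δ(q, a) is the state matching the new tracked value after reading a.
δ(s1, h) = s2; δ(s2, h) = s2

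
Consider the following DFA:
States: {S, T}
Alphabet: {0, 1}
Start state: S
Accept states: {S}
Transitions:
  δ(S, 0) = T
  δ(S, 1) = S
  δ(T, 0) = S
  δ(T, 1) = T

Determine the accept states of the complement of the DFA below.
Complement accept states = All states \ Original accept states
= {S, T} \ {S}
{T}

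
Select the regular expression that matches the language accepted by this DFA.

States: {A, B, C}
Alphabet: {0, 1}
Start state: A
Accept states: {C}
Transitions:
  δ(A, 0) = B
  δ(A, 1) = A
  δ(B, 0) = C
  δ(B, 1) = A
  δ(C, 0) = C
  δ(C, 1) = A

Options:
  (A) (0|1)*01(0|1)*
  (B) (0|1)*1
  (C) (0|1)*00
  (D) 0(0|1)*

Check each option against the DFA on short strings; one disagreement eliminates an option:
  (A) (0|1)*01(0|1)*: on '00' the DFA goes A → B → C and accepts (C ∈ Accept), but the regex does not match it → eliminate
  (B) (0|1)*1: on '1' the DFA goes A → A and rejects (A ∉ Accept), but the regex matches it → eliminate
  (C) (0|1)*00: agrees with the DFA on every string of length ≤ 6
  (D) 0(0|1)*: on '0' the DFA goes A → B and rejects (B ∉ Accept), but the regex matches it → eliminate
Only (C) is consistent with the DFA.
(C) (0|1)*00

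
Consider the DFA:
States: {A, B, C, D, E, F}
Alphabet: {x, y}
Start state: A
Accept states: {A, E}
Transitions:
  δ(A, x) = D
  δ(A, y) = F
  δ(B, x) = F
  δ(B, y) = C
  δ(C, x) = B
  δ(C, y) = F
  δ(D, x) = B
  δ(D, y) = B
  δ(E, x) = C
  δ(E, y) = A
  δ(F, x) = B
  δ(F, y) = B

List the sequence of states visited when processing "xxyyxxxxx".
read 'x': A → D
  read 'x': D → B
  read 'y': B → C
  read 'y': C → F
  read 'x': F → B
  read 'x': B → F
  read 'x': F → B
  read 'x': B → F
  read 'x': F → B
A -> D -> B -> C -> F -> B -> F -> B -> F -> B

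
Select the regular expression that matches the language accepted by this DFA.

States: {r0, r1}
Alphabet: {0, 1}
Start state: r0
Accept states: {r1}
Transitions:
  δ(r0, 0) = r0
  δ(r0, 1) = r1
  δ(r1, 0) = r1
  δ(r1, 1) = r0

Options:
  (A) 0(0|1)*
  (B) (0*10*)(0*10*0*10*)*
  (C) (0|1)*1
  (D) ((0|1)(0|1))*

Check each option against the DFA on short strings; one disagreement eliminates an option:
  (A) 0(0|1)*: on '0' the DFA goes r0 → r0 and rejects (r0 ∉ Accept), but the regex matches it → eliminate
  (B) (0*10*)(0*10*0*10*)*: agrees with the DFA on every string of length ≤ 6
  (C) (0|1)*1: on '10' the DFA goes r0 → r1 → r1 and accepts (r1 ∈ Accept), but the regex does not match it → eliminate
  (D) ((0|1)(0|1))*: on ε the DFA stays in r0 and rejects (r0 ∉ Accept), but the regex matches it → eliminate
Only (B) is consistent with the DFA.
(B) (0*10*)(0*10*0*10*)*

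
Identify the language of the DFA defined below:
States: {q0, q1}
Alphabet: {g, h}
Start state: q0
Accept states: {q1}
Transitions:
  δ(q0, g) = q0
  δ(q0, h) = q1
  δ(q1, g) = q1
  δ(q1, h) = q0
Testing a few strings:
  'hgg' → accept
  'gg' → reject
  'hgh' → reject
  'g' → reject
State roles: q0=even number of h's so far; q1=odd number of h's so far
All strings over {g,h} with an odd number of h's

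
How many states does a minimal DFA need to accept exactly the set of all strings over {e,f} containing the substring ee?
By Myhill–Nerode, count the distinguishable equivalence classes: 3 classes — one per longest suffix of the input that is a prefix of 'ee' (lengths 0 through 1), plus an absorbing 'already seen ee' class.
3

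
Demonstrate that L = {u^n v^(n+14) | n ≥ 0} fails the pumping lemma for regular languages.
Assume L is regular with pumping length p. Idea: pumping the u-block breaks the fixed offset of 14.
Choose s = u^p v^(p+14) ∈ L. By the pumping lemma, s = xyz with |xy| ≤ p, |y| > 0, so y = u^k with k ≥ 1. Then xy²z = u^(p+k) v^(p+14). For this to be in L we would need p+14 = (p+k)+14, i.e. k = 0, contradicting k ≥ 1. So xy²z ∉ L.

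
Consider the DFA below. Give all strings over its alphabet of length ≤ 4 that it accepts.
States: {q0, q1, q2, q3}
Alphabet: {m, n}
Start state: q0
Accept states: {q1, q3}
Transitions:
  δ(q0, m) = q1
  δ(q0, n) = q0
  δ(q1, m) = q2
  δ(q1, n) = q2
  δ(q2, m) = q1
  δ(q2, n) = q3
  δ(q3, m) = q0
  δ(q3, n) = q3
m, nm, mmm, mmn, mnm, mnn, nnm, mmnn, mnnn, nmmm, nmmn, nmnm, nmnn, nnnm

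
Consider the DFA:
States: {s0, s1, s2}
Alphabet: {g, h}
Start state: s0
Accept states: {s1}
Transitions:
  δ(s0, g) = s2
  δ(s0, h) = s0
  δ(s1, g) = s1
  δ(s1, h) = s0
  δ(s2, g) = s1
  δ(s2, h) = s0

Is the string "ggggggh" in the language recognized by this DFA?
Processing string "ggggggh":
  s0 --g--> s2
  s2 --g--> s1
  s1 --g--> s1
  s1 --g--> s1
  s1 --g--> s1
  s1 --g--> s1
  s1 --h--> s0
Final state: s0
Accept states: {s1}
No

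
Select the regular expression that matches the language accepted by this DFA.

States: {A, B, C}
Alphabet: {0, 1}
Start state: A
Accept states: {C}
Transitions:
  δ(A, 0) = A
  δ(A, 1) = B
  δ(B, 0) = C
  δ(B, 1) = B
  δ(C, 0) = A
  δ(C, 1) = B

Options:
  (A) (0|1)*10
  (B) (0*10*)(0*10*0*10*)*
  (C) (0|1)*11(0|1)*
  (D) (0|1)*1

Check each option against the DFA on short strings; one disagreement eliminates an option:
  (A) (0|1)*10: agrees with the DFA on every string of length ≤ 6
  (B) (0*10*)(0*10*0*10*)*: on '1' the DFA goes A → B and rejects (B ∉ Accept), but the regex matches it → eliminate
  (C) (0|1)*11(0|1)*: on '10' the DFA goes A → B → C and accepts (C ∈ Accept), but the regex does not match it → eliminate
  (D) (0|1)*1: on '1' the DFA goes A → B and rejects (B ∉ Accept), but the regex matches it → eliminate
Only (A) is consistent with the DFA.
(A) (0|1)*10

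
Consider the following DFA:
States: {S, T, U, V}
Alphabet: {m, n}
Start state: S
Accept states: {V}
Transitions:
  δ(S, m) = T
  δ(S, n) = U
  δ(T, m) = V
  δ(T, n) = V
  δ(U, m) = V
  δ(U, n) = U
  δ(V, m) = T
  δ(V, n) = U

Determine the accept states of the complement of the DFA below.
Complement accept states = All states \ Original accept states
= {S, T, U, V} \ {V}
{S, T, U}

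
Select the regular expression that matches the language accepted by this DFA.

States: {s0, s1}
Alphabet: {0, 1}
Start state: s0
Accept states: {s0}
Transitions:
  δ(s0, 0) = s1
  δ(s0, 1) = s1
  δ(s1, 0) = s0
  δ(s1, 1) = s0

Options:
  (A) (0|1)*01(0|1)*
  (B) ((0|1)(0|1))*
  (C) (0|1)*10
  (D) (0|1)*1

Check each option against the DFA on short strings; one disagreement eliminates an option:
  (A) (0|1)*01(0|1)*: on ε the DFA stays in s0 and accepts (s0 ∈ Accept), but the regex does not match it → eliminate
  (B) ((0|1)(0|1))*: agrees with the DFA on every string of length ≤ 6
  (C) (0|1)*10: on ε the DFA stays in s0 and accepts (s0 ∈ Accept), but the regex does not match it → eliminate
  (D) (0|1)*1: on ε the DFA stays in s0 and accepts (s0 ∈ Accept), but the regex does not match it → eliminate
Only (B) is consistent with the DFA.
(B) ((0|1)(0|1))*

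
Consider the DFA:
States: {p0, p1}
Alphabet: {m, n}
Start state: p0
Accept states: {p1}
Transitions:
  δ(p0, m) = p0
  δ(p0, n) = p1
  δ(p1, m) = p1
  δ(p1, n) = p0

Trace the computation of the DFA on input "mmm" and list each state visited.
read 'm': p0 → p0
  read 'm': p0 → p0
  read 'm': p0 → p0
p0 -> p0 -> p0 -> p0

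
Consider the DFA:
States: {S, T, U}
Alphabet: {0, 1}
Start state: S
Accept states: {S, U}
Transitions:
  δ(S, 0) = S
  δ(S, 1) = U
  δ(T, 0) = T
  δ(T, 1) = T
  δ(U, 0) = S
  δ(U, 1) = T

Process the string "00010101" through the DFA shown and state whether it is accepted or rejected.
Processing string "00010101":
  S --0--> S
  S --0--> S
  S --0--> S
  S --1--> U
  U --0--> S
  S --1--> U
  U --0--> S
  S --1--> U
Final state: U
Accept states: {S, U}
Yes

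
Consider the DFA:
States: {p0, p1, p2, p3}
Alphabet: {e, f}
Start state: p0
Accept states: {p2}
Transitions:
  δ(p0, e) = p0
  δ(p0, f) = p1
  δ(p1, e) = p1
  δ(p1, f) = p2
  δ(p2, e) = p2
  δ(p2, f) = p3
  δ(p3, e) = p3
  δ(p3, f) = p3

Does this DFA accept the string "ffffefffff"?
Processing string "ffffefffff":
  p0 --f--> p1
  p1 --f--> p2
  p2 --f--> p3
  p3 --f--> p3
  p3 --e--> p3
  p3 --f--> p3
  p3 --f--> p3
  p3 --f--> p3
  p3 --f--> p3
  p3 --f--> p3
Final state: p3
Accept states: {p2}
No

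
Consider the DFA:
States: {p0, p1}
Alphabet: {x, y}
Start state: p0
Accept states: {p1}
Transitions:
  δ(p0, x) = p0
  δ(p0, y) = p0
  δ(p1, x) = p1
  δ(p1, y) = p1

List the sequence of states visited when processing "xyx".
read 'x': p0 → p0
  read 'y': p0 → p0
  read 'x': p0 → p0
p0 -> p0 -> p0 -> p0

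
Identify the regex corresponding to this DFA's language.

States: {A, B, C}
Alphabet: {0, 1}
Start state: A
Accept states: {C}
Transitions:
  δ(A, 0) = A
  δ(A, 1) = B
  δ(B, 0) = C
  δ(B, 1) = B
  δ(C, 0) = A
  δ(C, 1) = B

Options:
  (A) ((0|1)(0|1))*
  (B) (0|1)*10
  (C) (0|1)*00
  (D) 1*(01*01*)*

Check each option against the DFA on short strings; one disagreement eliminates an option:
  (A) ((0|1)(0|1))*: on ε the DFA stays in A and rejects (A ∉ Accept), but the regex matches it → eliminate
  (B) (0|1)*10: agrees with the DFA on every string of length ≤ 6
  (C) (0|1)*00: on '00' the DFA goes A → A → A and rejects (A ∉ Accept), but the regex matches it → eliminate
  (D) 1*(01*01*)*: on ε the DFA stays in A and rejects (A ∉ Accept), but the regex matches it → eliminate
Only (B) is consistent with the DFA.
(B) (0|1)*10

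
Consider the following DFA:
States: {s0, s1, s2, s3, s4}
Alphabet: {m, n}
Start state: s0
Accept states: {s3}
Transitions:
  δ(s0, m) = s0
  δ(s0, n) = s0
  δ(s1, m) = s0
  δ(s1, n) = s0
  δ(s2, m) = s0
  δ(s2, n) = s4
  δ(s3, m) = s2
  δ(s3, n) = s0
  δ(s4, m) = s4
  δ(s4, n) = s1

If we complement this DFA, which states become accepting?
Complement accept states = All states \ Original accept states
= {s0, s1, s2, s3, s4} \ {s3}
{s0, s1, s2, s4}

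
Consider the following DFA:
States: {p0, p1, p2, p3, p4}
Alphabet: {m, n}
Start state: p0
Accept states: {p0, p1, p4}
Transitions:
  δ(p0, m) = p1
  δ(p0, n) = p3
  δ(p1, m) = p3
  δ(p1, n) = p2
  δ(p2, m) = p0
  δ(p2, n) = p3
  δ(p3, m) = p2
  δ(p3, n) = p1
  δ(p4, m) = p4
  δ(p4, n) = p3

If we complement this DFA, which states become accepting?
Complement accept states = All states \ Original accept states
= {p0, p1, p2, p3, p4} \ {p0, p1, p4}
{p2, p3}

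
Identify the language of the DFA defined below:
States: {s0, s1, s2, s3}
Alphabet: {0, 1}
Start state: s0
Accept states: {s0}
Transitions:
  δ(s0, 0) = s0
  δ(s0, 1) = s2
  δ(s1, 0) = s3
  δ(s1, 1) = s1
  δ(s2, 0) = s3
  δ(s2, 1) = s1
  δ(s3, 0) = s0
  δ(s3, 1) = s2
Testing a few strings:
  '1' → reject
  '011' → reject
  '0' → accept
  '00' → accept
State roles: s0=value ≡ 0 (mod 4); s1=value ≡ 3 (mod 4); s2=value ≡ 1 (mod 4); s3=value ≡ 2 (mod 4)
All binary strings representing a multiple of 4 (read in base 2; leading zeros allowed and ε counts as 0)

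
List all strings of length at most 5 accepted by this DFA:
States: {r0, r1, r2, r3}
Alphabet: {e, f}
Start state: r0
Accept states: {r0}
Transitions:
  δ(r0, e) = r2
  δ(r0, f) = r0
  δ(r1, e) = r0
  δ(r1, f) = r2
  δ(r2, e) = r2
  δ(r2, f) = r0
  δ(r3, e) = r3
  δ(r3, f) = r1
ε, f, ef, ff, eef, eff, fef, fff, eeef, eeff, efef, efff, feef, feff, ffef, ffff, eeeef, eeeff, eefef, eefff, efeef, efeff, effef, effff, feeef, feeff, fefef, fefff, ffeef, ffeff, fffef, fffff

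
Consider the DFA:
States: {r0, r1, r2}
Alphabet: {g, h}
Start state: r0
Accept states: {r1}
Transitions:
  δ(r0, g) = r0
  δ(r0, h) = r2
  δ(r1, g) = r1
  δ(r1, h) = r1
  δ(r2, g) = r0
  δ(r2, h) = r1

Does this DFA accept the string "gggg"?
Processing string "gggg":
  r0 --g--> r0
  r0 --g--> r0
  r0 --g--> r0
  r0 --g--> r0
Final state: r0
Accept states: {r1}
No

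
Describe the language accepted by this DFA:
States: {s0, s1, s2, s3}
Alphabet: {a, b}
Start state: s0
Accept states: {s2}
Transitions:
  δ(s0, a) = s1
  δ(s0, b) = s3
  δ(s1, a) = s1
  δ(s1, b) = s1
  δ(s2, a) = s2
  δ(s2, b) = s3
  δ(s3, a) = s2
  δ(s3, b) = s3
Testing a few strings:
  'bbaa' → accept
  'aaba' → reject
  'b' → reject
  'bba' → accept
State roles: s0=no input read; s1=started with a (dead); s2=started with b, last symbol a; s3=started with b, last symbol b
All strings over {a,b} that start with b and end with a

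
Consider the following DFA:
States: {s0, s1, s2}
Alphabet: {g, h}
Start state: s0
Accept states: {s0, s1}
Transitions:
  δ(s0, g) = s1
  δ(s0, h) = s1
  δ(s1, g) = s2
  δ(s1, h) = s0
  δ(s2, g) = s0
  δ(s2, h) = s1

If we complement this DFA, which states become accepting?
Complement accept states = All states \ Original accept states
= {s0, s1, s2} \ {s0, s1}
{s2}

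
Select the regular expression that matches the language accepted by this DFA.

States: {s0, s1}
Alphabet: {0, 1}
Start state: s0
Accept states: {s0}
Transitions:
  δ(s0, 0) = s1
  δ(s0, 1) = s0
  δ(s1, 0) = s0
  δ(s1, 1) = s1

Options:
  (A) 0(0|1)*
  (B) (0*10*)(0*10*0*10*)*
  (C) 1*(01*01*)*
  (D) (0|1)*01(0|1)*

Check each option against the DFA on short strings; one disagreement eliminates an option:
  (A) 0(0|1)*: on ε the DFA stays in s0 and accepts (s0 ∈ Accept), but the regex does not match it → eliminate
  (B) (0*10*)(0*10*0*10*)*: on ε the DFA stays in s0 and accepts (s0 ∈ Accept), but the regex does not match it → eliminate
  (C) 1*(01*01*)*: agrees with the DFA on every string of length ≤ 6
  (D) (0|1)*01(0|1)*: on ε the DFA stays in s0 and accepts (s0 ∈ Accept), but the regex does not match it → eliminate
Only (C) is consistent with the DFA.
(C) 1*(01*01*)*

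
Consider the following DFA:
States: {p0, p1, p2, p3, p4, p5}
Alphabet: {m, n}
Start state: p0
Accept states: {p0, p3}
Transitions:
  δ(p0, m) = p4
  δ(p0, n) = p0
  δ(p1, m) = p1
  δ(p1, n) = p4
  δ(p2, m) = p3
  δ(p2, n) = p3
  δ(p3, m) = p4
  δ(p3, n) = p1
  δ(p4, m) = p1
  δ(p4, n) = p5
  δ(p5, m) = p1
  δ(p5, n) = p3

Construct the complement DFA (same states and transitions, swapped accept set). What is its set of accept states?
Complement accept states = All states \ Original accept states
= {p0, p1, p2, p3, p4, p5} \ {p0, p3}
{p1, p2, p4, p5}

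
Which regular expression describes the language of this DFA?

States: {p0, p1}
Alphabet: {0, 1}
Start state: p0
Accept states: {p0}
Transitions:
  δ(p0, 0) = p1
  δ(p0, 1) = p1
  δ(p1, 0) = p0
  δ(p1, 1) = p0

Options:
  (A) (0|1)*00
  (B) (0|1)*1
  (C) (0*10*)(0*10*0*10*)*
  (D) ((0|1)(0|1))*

Check each option against the DFA on short strings; one disagreement eliminates an option:
  (A) (0|1)*00: on ε the DFA stays in p0 and accepts (p0 ∈ Accept), but the regex does not match it → eliminate
  (B) (0|1)*1: on ε the DFA stays in p0 and accepts (p0 ∈ Accept), but the regex does not match it → eliminate
  (C) (0*10*)(0*10*0*10*)*: on ε the DFA stays in p0 and accepts (p0 ∈ Accept), but the regex does not match it → eliminate
  (D) ((0|1)(0|1))*: agrees with the DFA on every string of length ≤ 6
Only (D) is consistent with the DFA.
(D) ((0|1)(0|1))*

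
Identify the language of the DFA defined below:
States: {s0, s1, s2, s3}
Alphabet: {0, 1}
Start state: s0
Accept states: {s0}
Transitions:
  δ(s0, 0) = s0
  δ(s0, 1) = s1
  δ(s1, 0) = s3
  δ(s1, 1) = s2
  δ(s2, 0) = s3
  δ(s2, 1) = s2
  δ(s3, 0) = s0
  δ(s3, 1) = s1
Testing a few strings:
  '0110' → reject
  '010' → reject
  '01' → reject
  '10' → reject
State roles: s0=value ≡ 0 (mod 4); s1=value ≡ 1 (mod 4); s2=value ≡ 3 (mod 4); s3=value ≡ 2 (mod 4)
All binary strings representing a multiple of 4 (read in base 2; leading zeros allowed and ε counts as 0)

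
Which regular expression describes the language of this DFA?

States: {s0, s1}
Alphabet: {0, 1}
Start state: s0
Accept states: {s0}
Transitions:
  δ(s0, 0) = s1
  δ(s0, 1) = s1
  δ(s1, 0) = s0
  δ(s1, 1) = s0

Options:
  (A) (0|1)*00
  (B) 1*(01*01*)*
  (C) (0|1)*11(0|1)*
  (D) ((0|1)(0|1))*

Check each option against the DFA on short strings; one disagreement eliminates an option:
  (A) (0|1)*00: on ε the DFA stays in s0 and accepts (s0 ∈ Accept), but the regex does not match it → eliminate
  (B) 1*(01*01*)*: on '1' the DFA goes s0 → s1 and rejects (s1 ∉ Accept), but the regex matches it → eliminate
  (C) (0|1)*11(0|1)*: on ε the DFA stays in s0 and accepts (s0 ∈ Accept), but the regex does not match it → eliminate
  (D) ((0|1)(0|1))*: agrees with the DFA on every string of length ≤ 6
Only (D) is consistent with the DFA.
(D) ((0|1)(0|1))*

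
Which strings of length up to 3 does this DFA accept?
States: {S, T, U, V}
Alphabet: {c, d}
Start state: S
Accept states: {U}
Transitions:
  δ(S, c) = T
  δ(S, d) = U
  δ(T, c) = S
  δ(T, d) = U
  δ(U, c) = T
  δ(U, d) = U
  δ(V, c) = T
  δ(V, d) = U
d, cd, dd, ccd, cdd, dcd, ddd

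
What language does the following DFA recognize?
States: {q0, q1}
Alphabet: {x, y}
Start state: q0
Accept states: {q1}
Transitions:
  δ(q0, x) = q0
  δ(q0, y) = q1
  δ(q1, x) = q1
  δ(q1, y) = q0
Testing a few strings:
  'xxx' → reject
  'xyx' → accept
  'y' → accept
  'x' → reject
State roles: q0=even number of y's so far; q1=odd number of y's so far
All strings over {x,y} with an odd number of y's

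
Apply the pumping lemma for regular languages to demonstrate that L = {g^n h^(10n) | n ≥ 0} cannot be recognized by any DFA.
Assume L is regular with pumping length p. Idea: pumping the g-block breaks the 1:10 ratio.
Choose s = g^p h^(10p) (length 11p ≥ p). By the pumping lemma, s = xyz with |xy| ≤ p, |y| > 0, so y = g^k with k ≥ 1. Then xy²z = g^(p+k) h^(10p). For this to be in L we would need 10p = 10(p+k), i.e. 10k = 0, contradicting k ≥ 1. So xy²z ∉ L.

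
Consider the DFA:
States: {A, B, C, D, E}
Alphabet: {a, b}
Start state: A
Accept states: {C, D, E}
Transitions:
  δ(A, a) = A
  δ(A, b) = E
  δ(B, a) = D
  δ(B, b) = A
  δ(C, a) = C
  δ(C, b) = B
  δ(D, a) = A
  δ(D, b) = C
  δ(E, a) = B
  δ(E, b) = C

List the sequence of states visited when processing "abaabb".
read 'a': A → A
  read 'b': A → E
  read 'a': E → B
  read 'a': B → D
  read 'b': D → C
  read 'b': C → B
A -> A -> E -> B -> D -> C -> B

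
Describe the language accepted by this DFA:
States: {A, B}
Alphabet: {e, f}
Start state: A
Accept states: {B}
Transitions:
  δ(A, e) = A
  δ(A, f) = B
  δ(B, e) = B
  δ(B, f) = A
Testing a few strings:
  'e' → reject
  'fef' → reject
  'f' → accept
  'efe' → accept
State roles: A=even number of f's so far; B=odd number of f's so far
All strings over {e,f} with an odd number of f's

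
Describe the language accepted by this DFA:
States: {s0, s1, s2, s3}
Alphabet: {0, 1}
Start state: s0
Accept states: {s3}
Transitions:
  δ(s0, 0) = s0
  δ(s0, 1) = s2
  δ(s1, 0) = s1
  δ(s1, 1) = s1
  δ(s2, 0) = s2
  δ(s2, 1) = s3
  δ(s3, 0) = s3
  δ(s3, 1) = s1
Testing a few strings:
  '1' → reject
  '001' → reject
  '0' → reject
  '010' → reject
State roles: s0=zero 1's; s1=≥ three 1's (dead); s2=one 1; s3=two 1's
All binary strings containing exactly two 1's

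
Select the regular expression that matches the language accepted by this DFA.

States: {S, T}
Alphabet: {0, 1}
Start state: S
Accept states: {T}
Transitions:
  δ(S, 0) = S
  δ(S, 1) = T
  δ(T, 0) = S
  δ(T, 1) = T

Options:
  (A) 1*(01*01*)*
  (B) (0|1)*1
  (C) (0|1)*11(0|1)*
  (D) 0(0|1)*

Check each option against the DFA on short strings; one disagreement eliminates an option:
  (A) 1*(01*01*)*: on ε the DFA stays in S and rejects (S ∉ Accept), but the regex matches it → eliminate
  (B) (0|1)*1: agrees with the DFA on every string of length ≤ 6
  (C) (0|1)*11(0|1)*: on '1' the DFA goes S → T and accepts (T ∈ Accept), but the regex does not match it → eliminate
  (D) 0(0|1)*: on '0' the DFA goes S → S and rejects (S ∉ Accept), but the regex matches it → eliminate
Only (B) is consistent with the DFA.
(B) (0|1)*1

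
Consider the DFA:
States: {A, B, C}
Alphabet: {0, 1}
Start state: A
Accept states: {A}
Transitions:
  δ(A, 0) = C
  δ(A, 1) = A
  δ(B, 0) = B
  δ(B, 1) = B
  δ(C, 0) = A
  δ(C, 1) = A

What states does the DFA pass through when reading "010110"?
read '0': A → C
  read '1': C → A
  read '0': A → C
  read '1': C → A
  read '1': A → A
  read '0': A → C
A -> C -> A -> C -> A -> A -> C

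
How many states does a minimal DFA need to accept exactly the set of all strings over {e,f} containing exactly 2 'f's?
By Myhill–Nerode, count the distinguishable equivalence classes: 4 classes — having seen 0, 1, 2, or >2 copies of 'f'; the count-2 class is the only accepting one and >2 is dead.
4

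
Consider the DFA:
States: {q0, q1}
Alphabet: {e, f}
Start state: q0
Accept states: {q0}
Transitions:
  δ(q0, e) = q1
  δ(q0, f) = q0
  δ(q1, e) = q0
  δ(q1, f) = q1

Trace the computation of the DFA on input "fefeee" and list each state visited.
read 'f': q0 → q0
  read 'e': q0 → q1
  read 'f': q1 → q1
  read 'e': q1 → q0
  read 'e': q0 → q1
  read 'e': q1 → q0
q0 -> q0 -> q1 -> q1 -> q0 -> q1 -> q0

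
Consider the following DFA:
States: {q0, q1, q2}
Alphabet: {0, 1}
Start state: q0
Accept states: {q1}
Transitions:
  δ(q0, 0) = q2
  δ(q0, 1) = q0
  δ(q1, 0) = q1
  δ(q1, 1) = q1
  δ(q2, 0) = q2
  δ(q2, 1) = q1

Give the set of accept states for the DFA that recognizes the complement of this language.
Complement accept states = All states \ Original accept states
= {q0, q1, q2} \ {q1}
{q0, q2}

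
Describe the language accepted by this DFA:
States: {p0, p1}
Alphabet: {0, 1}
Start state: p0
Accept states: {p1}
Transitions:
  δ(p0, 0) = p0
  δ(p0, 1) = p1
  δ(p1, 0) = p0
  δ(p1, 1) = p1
Testing a few strings:
  '001' → accept
  '101' → accept
  '011' → accept
  '0' → reject
State roles: p0=last symbol not 1; p1=last symbol is 1
All binary strings ending with 1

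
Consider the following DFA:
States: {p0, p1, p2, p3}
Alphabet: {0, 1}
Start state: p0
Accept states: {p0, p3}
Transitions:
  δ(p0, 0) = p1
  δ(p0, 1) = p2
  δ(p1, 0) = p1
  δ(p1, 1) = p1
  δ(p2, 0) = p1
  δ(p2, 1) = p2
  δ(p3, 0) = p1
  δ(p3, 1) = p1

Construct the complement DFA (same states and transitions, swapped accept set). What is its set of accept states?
Complement accept states = All states \ Original accept states
= {p0, p1, p2, p3} \ {p0, p3}
{p1, p2}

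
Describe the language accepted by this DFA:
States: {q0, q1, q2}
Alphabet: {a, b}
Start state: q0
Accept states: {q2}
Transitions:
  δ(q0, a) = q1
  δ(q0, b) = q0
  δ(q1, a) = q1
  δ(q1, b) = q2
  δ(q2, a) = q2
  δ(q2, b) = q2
Testing a few strings:
  'bb' → reject
  'a' → reject
  'bbaa' → reject
  'aabb' → accept
State roles: q0=no a seen yet; q1=seen a a, waiting for b; q2=substring ab seen
All strings over {a,b} containing the substring ab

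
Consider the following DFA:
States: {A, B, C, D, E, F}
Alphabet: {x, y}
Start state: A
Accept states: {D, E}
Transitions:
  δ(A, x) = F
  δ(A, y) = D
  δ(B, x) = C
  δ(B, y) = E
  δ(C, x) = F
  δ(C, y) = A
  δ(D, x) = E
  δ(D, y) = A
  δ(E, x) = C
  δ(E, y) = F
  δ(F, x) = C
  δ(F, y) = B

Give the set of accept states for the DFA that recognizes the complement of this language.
Complement accept states = All states \ Original accept states
= {A, B, C, D, E, F} \ {D, E}
{A, B, C, F}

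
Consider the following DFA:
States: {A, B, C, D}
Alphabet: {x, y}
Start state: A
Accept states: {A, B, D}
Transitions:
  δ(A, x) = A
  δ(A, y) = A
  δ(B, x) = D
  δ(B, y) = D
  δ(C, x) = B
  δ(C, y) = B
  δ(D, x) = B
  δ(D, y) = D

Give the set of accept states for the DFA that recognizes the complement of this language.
Complement accept states = All states \ Original accept states
= {A, B, C, D} \ {A, B, D}
{C}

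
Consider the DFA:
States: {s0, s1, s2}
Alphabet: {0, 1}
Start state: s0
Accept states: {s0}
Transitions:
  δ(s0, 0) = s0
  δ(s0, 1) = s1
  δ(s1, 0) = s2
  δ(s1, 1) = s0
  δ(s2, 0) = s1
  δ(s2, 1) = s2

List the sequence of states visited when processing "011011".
read '0': s0 → s0
  read '1': s0 → s1
  read '1': s1 → s0
  read '0': s0 → s0
  read '1': s0 → s1
  read '1': s1 → s0
s0 -> s0 -> s1 -> s0 -> s0 -> s1 -> s0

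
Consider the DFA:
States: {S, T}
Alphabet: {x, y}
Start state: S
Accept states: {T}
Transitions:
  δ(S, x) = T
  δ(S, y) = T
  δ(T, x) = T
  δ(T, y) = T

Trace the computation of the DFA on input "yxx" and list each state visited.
read 'y': S → T
  read 'x': T → T
  read 'x': T → T
S -> T -> T -> T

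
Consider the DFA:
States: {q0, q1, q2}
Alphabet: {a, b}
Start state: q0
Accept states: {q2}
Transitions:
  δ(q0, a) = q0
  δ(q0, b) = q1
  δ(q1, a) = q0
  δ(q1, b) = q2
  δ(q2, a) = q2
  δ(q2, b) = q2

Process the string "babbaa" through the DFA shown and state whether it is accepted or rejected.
Processing string "babbaa":
  q0 --b--> q1
  q1 --a--> q0
  q0 --b--> q1
  q1 --b--> q2
  q2 --a--> q2
  q2 --a--> q2
Final state: q2
Accept states: {q2}
Yes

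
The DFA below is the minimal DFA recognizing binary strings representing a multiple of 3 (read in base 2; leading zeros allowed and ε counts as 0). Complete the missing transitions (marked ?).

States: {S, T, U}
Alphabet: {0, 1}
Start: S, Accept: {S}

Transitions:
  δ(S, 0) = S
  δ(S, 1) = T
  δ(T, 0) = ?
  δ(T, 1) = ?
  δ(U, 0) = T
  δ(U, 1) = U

From the language and accept set, identify what each state tracks — S: value ≡ 0 (mod 3); T: value ≡ 1 (mod 3); U: value ≡ 2 (mod 3).
Each missing δ(q, a) is the state matching the new tracked value after reading a.
δ(T, 0) = U; δ(T, 1) = S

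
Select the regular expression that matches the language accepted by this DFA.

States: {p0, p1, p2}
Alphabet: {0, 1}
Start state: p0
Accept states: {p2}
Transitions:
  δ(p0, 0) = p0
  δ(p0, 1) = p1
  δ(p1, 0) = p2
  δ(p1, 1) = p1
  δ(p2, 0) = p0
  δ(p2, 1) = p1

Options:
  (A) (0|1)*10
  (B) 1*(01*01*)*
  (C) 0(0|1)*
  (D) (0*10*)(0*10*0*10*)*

Check each option against the DFA on short strings; one disagreement eliminates an option:
  (A) (0|1)*10: agrees with the DFA on every string of length ≤ 6
  (B) 1*(01*01*)*: on ε the DFA stays in p0 and rejects (p0 ∉ Accept), but the regex matches it → eliminate
  (C) 0(0|1)*: on '0' the DFA goes p0 → p0 and rejects (p0 ∉ Accept), but the regex matches it → eliminate
  (D) (0*10*)(0*10*0*10*)*: on '1' the DFA goes p0 → p1 and rejects (p1 ∉ Accept), but the regex matches it → eliminate
Only (A) is consistent with the DFA.
(A) (0|1)*10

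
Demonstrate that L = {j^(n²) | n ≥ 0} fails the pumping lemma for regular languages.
Assume L is regular with pumping length p. Idea: pumping adds a fixed amount, but gaps between consecutive squares grow.
Choose s = j^(p²) (length p² ≥ p). By the pumping lemma, s = xyz with |xy| ≤ p, |y| > 0, so |y| = k with 1 ≤ k ≤ p. Then |xy²z| = p²+k. Since p² < p²+k ≤ p²+p < (p+1)², the length p²+k lies strictly between consecutive squares, so it is not a perfect square and xy²z ∉ L.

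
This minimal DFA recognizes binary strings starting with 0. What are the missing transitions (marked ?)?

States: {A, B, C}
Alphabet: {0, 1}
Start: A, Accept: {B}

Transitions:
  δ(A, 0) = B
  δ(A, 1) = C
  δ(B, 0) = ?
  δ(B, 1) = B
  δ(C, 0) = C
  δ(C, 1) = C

From the language and accept set, identify what each state tracks — A: no input read; B: started with 0; C: started with 1 (dead).
Each missing δ(q, a) is the state matching the new tracked value after reading a.
δ(B, 0) = B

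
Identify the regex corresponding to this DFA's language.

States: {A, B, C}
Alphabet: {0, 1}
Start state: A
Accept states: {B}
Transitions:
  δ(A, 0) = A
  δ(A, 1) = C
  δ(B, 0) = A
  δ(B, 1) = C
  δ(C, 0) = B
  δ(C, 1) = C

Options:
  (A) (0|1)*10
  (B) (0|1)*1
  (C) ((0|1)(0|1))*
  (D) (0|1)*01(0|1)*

Check each option against the DFA on short strings; one disagreement eliminates an option:
  (A) (0|1)*10: agrees with the DFA on every string of length ≤ 6
  (B) (0|1)*1: on '1' the DFA goes A → C and rejects (C ∉ Accept), but the regex matches it → eliminate
  (C) ((0|1)(0|1))*: on ε the DFA stays in A and rejects (A ∉ Accept), but the regex matches it → eliminate
  (D) (0|1)*01(0|1)*: on '01' the DFA goes A → A → C and rejects (C ∉ Accept), but the regex matches it → eliminate
Only (A) is consistent with the DFA.
(A) (0|1)*10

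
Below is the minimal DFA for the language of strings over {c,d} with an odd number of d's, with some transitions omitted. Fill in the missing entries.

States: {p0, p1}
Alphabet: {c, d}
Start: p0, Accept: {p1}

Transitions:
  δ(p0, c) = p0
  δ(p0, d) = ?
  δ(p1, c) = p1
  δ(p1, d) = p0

From the language and accept set, identify what each state tracks — p0: even number of d's so far; p1: odd number of d's so far.
Each missing δ(q, a) is the state matching the new tracked value after reading a.
δ(p0, d) = p1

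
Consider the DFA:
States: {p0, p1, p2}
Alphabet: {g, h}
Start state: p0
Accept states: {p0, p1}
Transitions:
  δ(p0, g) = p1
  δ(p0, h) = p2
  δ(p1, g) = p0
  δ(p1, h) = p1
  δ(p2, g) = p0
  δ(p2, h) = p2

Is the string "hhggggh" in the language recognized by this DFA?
Processing string "hhggggh":
  p0 --h--> p2
  p2 --h--> p2
  p2 --g--> p0
  p0 --g--> p1
  p1 --g--> p0
  p0 --g--> p1
  p1 --h--> p1
Final state: p1
Accept states: {p0, p1}
Yes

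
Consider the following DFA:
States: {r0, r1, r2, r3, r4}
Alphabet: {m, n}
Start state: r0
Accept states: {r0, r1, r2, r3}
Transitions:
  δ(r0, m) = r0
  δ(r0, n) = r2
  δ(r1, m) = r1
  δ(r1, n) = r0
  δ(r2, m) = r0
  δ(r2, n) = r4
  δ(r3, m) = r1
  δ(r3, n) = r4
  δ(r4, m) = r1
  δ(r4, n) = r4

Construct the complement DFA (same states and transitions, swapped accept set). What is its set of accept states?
Complement accept states = All states \ Original accept states
= {r0, r1, r2, r3, r4} \ {r0, r1, r2, r3}
{r4}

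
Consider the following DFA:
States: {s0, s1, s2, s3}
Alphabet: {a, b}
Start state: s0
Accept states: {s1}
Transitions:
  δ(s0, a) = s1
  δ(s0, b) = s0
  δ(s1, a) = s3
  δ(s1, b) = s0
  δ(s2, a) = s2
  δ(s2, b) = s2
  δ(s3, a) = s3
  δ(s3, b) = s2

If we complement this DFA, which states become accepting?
Complement accept states = All states \ Original accept states
= {s0, s1, s2, s3} \ {s1}
{s0, s2, s3}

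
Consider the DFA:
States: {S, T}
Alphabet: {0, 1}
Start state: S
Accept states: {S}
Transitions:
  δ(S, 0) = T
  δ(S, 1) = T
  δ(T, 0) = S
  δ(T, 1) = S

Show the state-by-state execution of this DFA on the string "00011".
read '0': S → T
  read '0': T → S
  read '0': S → T
  read '1': T → S
  read '1': S → T
S -> T -> S -> T -> S -> T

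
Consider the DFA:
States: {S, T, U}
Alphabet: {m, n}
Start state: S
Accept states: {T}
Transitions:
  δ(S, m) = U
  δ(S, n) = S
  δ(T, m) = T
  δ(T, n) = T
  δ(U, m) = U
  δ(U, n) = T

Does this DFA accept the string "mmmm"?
Processing string "mmmm":
  S --m--> U
  U --m--> U
  U --m--> U
  U --m--> U
Final state: U
Accept states: {T}
No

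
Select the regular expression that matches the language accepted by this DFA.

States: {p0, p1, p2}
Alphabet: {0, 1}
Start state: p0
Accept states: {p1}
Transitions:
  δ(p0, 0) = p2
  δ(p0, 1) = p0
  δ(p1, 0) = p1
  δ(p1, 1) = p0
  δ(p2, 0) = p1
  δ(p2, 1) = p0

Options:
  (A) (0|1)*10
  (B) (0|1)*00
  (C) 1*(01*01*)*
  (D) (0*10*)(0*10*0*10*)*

Check each option against the DFA on short strings; one disagreement eliminates an option:
  (A) (0|1)*10: on '00' the DFA goes p0 → p2 → p1 and accepts (p1 ∈ Accept), but the regex does not match it → eliminate
  (B) (0|1)*00: agrees with the DFA on every string of length ≤ 6
  (C) 1*(01*01*)*: on ε the DFA stays in p0 and rejects (p0 ∉ Accept), but the regex matches it → eliminate
  (D) (0*10*)(0*10*0*10*)*: on '1' the DFA goes p0 → p0 and rejects (p0 ∉ Accept), but the regex matches it → eliminate
Only (B) is consistent with the DFA.
(B) (0|1)*00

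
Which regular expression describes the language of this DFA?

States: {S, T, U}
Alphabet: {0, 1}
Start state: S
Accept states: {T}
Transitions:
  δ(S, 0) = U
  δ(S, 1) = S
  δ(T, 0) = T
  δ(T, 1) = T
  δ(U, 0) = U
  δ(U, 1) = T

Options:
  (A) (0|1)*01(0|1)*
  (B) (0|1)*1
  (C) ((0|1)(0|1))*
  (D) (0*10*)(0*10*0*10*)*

Check each option against the DFA on short strings; one disagreement eliminates an option:
  (A) (0|1)*01(0|1)*: agrees with the DFA on every string of length ≤ 6
  (B) (0|1)*1: on '1' the DFA goes S → S and rejects (S ∉ Accept), but the regex matches it → eliminate
  (C) ((0|1)(0|1))*: on ε the DFA stays in S and rejects (S ∉ Accept), but the regex matches it → eliminate
  (D) (0*10*)(0*10*0*10*)*: on '1' the DFA goes S → S and rejects (S ∉ Accept), but the regex matches it → eliminate
Only (A) is consistent with the DFA.
(A) (0|1)*01(0|1)*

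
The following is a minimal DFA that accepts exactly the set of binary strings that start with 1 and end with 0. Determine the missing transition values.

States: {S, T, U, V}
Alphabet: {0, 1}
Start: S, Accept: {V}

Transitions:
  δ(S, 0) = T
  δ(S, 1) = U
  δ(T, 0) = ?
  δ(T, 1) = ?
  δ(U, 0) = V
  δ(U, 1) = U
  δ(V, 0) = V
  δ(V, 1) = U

From the language and accept set, identify what each state tracks — S: no input read; T: started with 0 (dead); U: started with 1, last symbol 1; V: started with 1, last symbol 0.
Each missing δ(q, a) is the state matching the new tracked value after reading a.
δ(T, 0) = T; δ(T, 1) = T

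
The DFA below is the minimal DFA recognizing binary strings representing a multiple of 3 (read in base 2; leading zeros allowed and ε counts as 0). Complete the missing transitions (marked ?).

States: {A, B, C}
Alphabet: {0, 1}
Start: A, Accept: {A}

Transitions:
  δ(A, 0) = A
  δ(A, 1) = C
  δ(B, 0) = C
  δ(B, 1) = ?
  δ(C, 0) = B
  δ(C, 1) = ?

From the language and accept set, identify what each state tracks — A: value ≡ 0 (mod 3); B: value ≡ 2 (mod 3); C: value ≡ 1 (mod 3).
Each missing δ(q, a) is the state matching the new tracked value after reading a.
δ(B, 1) = B; δ(C, 1) = A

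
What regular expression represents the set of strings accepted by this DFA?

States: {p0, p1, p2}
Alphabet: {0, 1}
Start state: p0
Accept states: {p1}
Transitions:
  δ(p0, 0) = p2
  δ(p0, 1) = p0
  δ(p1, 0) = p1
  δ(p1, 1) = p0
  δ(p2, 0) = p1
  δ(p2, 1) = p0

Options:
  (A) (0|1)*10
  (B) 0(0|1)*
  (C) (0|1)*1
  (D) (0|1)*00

Check each option against the DFA on short strings; one disagreement eliminates an option:
  (A) (0|1)*10: on '00' the DFA goes p0 → p2 → p1 and accepts (p1 ∈ Accept), but the regex does not match it → eliminate
  (B) 0(0|1)*: on '0' the DFA goes p0 → p2 and rejects (p2 ∉ Accept), but the regex matches it → eliminate
  (C) (0|1)*1: on '1' the DFA goes p0 → p0 and rejects (p0 ∉ Accept), but the regex matches it → eliminate
  (D) (0|1)*00: agrees with the DFA on every string of length ≤ 6
Only (D) is consistent with the DFA.
(D) (0|1)*00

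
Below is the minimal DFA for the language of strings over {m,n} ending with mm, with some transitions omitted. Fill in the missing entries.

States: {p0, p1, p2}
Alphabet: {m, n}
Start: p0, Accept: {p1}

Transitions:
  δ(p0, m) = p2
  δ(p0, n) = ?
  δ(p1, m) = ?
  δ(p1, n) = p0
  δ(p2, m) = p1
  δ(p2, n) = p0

From the language and accept set, identify what each state tracks — p0: last symbol not m; p1: two trailing m's; p2: one trailing m.
Each missing δ(q, a) is the state matching the new tracked value after reading a.
δ(p0, n) = p0; δ(p1, m) = p1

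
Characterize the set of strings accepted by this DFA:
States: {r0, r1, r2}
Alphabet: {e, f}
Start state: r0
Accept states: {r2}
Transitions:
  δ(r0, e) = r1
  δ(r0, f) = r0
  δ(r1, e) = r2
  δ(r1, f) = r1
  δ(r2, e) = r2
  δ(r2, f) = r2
Testing a few strings:
  'feef' → accept
  'eff' → reject
  'ffe' → reject
  'e' → reject
State roles: r0=zero e's seen; r1=one e seen; r2=≥ two e's seen
All strings over {e,f} containing at least two e's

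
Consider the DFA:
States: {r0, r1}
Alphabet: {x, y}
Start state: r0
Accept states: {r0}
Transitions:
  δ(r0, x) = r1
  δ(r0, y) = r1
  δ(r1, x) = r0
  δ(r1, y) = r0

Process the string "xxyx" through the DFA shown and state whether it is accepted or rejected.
Processing string "xxyx":
  r0 --x--> r1
  r1 --x--> r0
  r0 --y--> r1
  r1 --x--> r0
Final state: r0
Accept states: {r0}
Yes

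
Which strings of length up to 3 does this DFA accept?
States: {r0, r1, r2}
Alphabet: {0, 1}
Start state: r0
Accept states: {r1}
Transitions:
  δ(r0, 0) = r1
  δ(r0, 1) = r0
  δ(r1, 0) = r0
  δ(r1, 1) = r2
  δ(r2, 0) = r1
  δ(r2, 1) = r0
0, 10, 000, 010, 110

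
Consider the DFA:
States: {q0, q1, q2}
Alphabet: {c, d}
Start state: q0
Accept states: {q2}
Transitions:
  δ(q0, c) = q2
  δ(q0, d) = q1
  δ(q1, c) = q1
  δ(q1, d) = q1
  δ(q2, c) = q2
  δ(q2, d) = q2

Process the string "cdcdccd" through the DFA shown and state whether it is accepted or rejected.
Processing string "cdcdccd":
  q0 --c--> q2
  q2 --d--> q2
  q2 --c--> q2
  q2 --d--> q2
  q2 --c--> q2
  q2 --c--> q2
  q2 --d--> q2
Final state: q2
Accept states: {q2}
Yes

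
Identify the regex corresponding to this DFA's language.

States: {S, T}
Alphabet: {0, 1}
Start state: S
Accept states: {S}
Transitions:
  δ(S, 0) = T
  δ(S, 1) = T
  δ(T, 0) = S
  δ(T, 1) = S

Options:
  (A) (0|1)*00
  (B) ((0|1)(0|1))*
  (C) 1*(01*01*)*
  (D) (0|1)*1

Check each option against the DFA on short strings; one disagreement eliminates an option:
  (A) (0|1)*00: on ε the DFA stays in S and accepts (S ∈ Accept), but the regex does not match it → eliminate
  (B) ((0|1)(0|1))*: agrees with the DFA on every string of length ≤ 6
  (C) 1*(01*01*)*: on '1' the DFA goes S → T and rejects (T ∉ Accept), but the regex matches it → eliminate
  (D) (0|1)*1: on ε the DFA stays in S and accepts (S ∈ Accept), but the regex does not match it → eliminate
Only (B) is consistent with the DFA.
(B) ((0|1)(0|1))*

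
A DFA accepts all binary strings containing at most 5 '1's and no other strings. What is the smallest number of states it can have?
By Myhill–Nerode, count the distinguishable equivalence classes: 7 classes — having seen 0, 1, …, 5, or >5 copies of '1'; counts 0 through 5 are accepting and >5 is dead.
7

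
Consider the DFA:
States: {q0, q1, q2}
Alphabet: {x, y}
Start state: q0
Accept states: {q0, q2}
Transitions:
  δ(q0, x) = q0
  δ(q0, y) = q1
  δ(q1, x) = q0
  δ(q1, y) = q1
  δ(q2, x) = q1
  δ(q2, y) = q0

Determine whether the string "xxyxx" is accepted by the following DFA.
Processing string "xxyxx":
  q0 --x--> q0
  q0 --x--> q0
  q0 --y--> q1
  q1 --x--> q0
  q0 --x--> q0
Final state: q0
Accept states: {q0, q2}
Yes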